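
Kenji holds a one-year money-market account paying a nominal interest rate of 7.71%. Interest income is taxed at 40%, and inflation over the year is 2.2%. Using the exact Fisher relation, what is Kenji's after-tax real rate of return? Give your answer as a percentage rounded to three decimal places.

2.374%

After-tax nominal return = 7.71% × (1 − 0.4) = 4.6260%.
1 + r = 1.04626 / 1.02200 = 1.023738
After-tax real rate = 1.023738 − 1 → 2.374%.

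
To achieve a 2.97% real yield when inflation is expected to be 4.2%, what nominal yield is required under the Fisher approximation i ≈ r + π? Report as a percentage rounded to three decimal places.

i ≈ r + π = 2.97% + 4.2% = 7.170%.

7.170%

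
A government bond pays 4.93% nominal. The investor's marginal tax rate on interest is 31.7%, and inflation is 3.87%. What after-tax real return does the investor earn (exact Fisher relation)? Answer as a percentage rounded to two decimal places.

After-tax nominal return = 4.93% × (1 − 0.317) = 3.36719%.
1 + r = 1.0336719 / 1.03870 = 0.995159
After-tax real rate = 0.995159 − 1 → -0.48%.

-0.48%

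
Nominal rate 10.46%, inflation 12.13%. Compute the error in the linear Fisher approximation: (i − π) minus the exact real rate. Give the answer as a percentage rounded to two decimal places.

Approximate: r ≈ 10.460% − 12.130% = -1.6700%
Exact: (1 + 0.1046)/(1 + 0.1213) − 1 = -1.4893%
Error = -1.6700% − (-1.4893%) = -0.1807% → -0.18%.

-0.18%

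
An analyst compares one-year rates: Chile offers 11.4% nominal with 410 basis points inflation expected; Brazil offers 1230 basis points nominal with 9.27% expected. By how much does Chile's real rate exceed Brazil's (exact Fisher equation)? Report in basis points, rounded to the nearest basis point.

Chile: (1 + 0.1140)/(1 + 0.0410) − 1 = 7.0125%
Brazil: (1 + 0.1230)/(1 + 0.0927) − 1 = 2.7729%
Differential = 7.0125% − 2.7729% = 4.2395% → 424 basis points.

424 basis points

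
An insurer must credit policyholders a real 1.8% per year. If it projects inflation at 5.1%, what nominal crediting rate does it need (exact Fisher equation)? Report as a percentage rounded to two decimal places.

6.99%

(1 + i) = (1 + r)(1 + π) = 1.01800 × 1.05100 = 1.069918
i = 1.069918 − 1, so the required nominal rate is 6.99%.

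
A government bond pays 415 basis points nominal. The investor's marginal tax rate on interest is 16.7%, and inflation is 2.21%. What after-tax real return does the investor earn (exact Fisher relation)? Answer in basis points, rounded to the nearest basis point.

122 basis points

After-tax nominal return = 4.15% × (1 − 0.167) = 3.45695%.
1 + r = 1.0345695 / 1.02210 = 1.012200
After-tax real rate = 1.012200 − 1 → 122 basis points.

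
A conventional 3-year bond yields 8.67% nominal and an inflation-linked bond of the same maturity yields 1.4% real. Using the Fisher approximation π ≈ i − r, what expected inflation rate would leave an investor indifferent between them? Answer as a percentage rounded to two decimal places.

7.27%

π ≈ i − r = 8.67% − 1.4% → 7.27%.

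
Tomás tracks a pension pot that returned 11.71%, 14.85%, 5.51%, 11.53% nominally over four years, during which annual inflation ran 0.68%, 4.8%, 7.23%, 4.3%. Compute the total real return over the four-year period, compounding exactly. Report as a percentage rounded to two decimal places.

Nominal growth factor = 1.1171 × 1.1485 × 1.0551 × 1.1153 = 1.509762
Price-level growth factor = 1.0068 × 1.0480 × 1.0723 × 1.0430 = 1.180063
Real growth factor = 1.509762 / 1.180063 = 1.279391
Total real return = 1.279391 − 1 → 27.94%.

27.94%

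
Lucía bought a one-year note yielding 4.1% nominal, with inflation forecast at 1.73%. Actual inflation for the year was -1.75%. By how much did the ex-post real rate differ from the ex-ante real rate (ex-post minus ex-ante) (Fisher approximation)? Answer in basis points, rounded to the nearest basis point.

348 basis points

Ex-ante: 4.1% − 1.73% = 2.370%
Ex-post: 4.1% − (-1.75%) = 5.850%
Difference (ex-post − ex-ante) = 3.4800% → 348 basis points.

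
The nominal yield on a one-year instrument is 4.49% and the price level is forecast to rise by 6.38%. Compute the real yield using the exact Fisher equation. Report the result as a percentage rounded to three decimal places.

By the Fisher equation, 1 + r = (1 + i)/(1 + π).
1 + r = 1.04490 / 1.06380 = 0.982234
r = 0.982234 − 1 = -1.7766%, i.e. -1.777%.

-1.777%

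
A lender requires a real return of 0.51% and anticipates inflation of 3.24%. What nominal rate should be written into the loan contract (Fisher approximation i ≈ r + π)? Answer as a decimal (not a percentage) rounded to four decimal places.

0.0375

i ≈ r + π = 0.51% + 3.24% = 0.0375.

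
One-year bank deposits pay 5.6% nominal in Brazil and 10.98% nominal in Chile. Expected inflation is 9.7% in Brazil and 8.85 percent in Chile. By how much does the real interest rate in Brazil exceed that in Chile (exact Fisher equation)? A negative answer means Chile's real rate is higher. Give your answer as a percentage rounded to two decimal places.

-5.69%

Brazil: (1 + 0.0560)/(1 + 0.0970) − 1 = -3.7375%
Chile: (1 + 0.1098)/(1 + 0.0885) − 1 = 1.9568%
Differential = -3.7375% − 1.9568% = -5.6943% → -5.69%.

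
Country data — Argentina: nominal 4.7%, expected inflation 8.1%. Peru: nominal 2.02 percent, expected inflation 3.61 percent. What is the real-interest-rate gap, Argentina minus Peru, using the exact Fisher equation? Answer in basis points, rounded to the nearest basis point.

Argentina: (1 + 0.0470)/(1 + 0.0810) − 1 = -3.1452%
Peru: (1 + 0.0202)/(1 + 0.0361) − 1 = -1.5346%
Differential = -3.1452% − (-1.5346%) = -1.6106% → -161 basis points.

-161 basis points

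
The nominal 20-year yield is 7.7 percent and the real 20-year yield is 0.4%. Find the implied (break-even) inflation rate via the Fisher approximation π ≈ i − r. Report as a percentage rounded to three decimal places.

7.300%

π ≈ i − r = 7.7% − 0.4% → 7.300%.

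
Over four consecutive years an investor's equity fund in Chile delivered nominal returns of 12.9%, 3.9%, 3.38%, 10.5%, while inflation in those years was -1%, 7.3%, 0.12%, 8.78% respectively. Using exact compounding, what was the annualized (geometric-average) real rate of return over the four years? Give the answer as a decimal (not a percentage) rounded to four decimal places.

0.0374

Nominal growth factor = 1.1290 × 1.0390 × 1.0338 × 1.1050 = 1.34001079
Price-level growth factor = 0.9900 × 1.0730 × 1.0012 × 1.0878 = 1.15692395
Real growth factor = 1.34001079 / 1.15692395 = 1.15825313
Annualized real rate = 1.15825313^(1/4) − 1 = 3.7411% → 0.0374.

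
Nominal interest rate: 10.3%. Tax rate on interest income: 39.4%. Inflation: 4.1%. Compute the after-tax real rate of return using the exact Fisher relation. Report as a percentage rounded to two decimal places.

2.06%

After-tax nominal return = 10.3% × (1 − 0.394) = 6.2418%.
1 + r = 1.062418 / 1.04100 = 1.020574
After-tax real rate = 1.020574 − 1 → 2.06%.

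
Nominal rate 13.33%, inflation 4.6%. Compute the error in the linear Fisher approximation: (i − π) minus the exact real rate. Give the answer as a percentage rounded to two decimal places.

Approximate: r ≈ 13.330% − 4.600% = 8.7300%
Exact: (1 + 0.1333)/(1 + 0.0460) − 1 = 8.3461%
Error = 8.7300% − 8.3461% = 0.3839% → 0.38%.

0.38%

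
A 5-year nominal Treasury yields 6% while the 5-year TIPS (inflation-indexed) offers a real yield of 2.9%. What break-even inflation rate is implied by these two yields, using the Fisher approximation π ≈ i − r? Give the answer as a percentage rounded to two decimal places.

3.10%

π ≈ i − r = 6% − 2.9% → 3.10%.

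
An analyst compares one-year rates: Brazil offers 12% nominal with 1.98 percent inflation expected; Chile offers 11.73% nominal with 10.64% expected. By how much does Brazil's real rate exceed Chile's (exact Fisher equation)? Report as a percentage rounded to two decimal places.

8.84%

Brazil: (1 + 0.1200)/(1 + 0.0198) − 1 = 9.8255%
Chile: (1 + 0.1173)/(1 + 0.1064) − 1 = 0.9852%
Differential = 9.8255% − 0.9852% = 8.8403% → 8.84%.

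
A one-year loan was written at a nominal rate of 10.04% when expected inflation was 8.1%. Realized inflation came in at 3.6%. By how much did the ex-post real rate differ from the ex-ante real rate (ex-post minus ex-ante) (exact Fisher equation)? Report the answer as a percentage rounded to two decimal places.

4.42%

Ex-ante: (1 + 0.1004)/(1 + 0.0810) − 1 = 1.7946%
Ex-post: (1 + 0.1004)/(1 + 0.0360) − 1 = 6.2162%
Difference (ex-post − ex-ante) = 4.4216% → 4.42%.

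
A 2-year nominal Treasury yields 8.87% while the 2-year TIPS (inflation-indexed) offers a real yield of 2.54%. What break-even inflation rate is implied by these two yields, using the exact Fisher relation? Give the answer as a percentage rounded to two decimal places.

(1 + π) = (1 + i)/(1 + r) = 1.08870 / 1.02540 = 1.061732
Break-even inflation = 1.061732 − 1 → 6.17%.

6.17%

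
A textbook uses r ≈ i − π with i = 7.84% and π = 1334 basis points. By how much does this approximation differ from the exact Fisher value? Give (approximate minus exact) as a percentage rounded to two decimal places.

Approximate: r ≈ 7.840% − 13.340% = -5.5000%
Exact: (1 + 0.0784)/(1 + 0.1334) − 1 = -4.8527%
Error = -5.5000% − (-4.8527%) = -0.6473% → -0.65%.

-0.65%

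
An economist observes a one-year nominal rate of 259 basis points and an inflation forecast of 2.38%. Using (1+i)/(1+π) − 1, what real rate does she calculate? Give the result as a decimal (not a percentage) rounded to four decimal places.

1 + r = 1.02590 / 1.02380 = 1.002051
r = 1.002051 − 1 = 0.2051%, i.e. 0.0021.

0.0021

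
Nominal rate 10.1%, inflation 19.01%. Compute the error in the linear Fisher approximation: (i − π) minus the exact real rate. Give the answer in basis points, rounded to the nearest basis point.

Approximate: r ≈ 10.100% − 19.010% = -8.9100%
Exact: (1 + 0.1010)/(1 + 0.1901) − 1 = -7.4868%
Error = -8.9100% − (-7.4868%) = -1.4232% → -142 basis points.

-142 basis points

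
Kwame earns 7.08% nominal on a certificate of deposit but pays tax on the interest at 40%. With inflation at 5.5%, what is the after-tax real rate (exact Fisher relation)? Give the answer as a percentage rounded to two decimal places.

After-tax nominal return = 7.08% × (1 − 0.4) = 4.2480%.
1 + r = 1.04248 / 1.05500 = 0.988133
After-tax real rate = 0.988133 − 1 → -1.19%.

-1.19%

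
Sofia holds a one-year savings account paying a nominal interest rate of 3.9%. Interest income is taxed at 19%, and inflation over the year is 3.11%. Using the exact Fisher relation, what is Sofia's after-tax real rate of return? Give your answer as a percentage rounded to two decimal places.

0.05%

After-tax nominal return = 3.9% × (1 − 0.19) = 3.1590%.
1 + r = 1.03159 / 1.03110 = 1.000475
After-tax real rate = 1.000475 − 1 → 0.05%.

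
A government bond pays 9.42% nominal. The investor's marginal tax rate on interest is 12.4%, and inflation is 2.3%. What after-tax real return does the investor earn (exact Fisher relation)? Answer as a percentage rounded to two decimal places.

After-tax nominal return = 9.42% × (1 − 0.124) = 8.25192%.
1 + r = 1.0825192 / 1.02300 = 1.058181
After-tax real rate = 1.058181 − 1 → 5.82%.

5.82%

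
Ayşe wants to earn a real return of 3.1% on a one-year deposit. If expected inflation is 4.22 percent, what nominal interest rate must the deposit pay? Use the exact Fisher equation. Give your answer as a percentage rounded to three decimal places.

(1 + i) = (1 + r)(1 + π) = 1.03100 × 1.04220 = 1.0745082
i = 1.0745082 − 1, so the required nominal rate is 7.451%.

7.451%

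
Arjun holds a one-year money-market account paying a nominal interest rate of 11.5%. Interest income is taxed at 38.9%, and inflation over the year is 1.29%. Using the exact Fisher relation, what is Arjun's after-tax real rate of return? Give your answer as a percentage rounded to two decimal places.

5.66%

After-tax nominal return = 11.5% × (1 − 0.389) = 7.0265%.
1 + r = 1.070265 / 1.01290 = 1.056634
After-tax real rate = 1.056634 − 1 → 5.66%.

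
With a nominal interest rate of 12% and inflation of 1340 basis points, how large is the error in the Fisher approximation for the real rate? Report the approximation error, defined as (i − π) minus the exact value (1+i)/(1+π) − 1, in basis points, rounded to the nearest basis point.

Approximate: r ≈ 12.000% − 13.400% = -1.4000%
Exact: (1 + 0.1200)/(1 + 0.1340) − 1 = -1.2346%
Error = -1.4000% − (-1.2346%) = -0.1654% → -17 basis points.

-17 basis points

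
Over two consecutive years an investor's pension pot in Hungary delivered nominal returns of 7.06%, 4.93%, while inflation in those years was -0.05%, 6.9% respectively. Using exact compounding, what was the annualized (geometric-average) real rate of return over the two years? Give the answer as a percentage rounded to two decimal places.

Compound the nominal returns: 1.0706 × 1.0493 = 1.12338058.
Compound inflation: 0.9995 × 1.0690 = 1.06846550.
Deflate: 1.12338058 / 1.06846550 = 1.05139621.
Annualized real rate = 1.05139621^(1/2) − 1 = 2.5376% → 2.54%.

2.54%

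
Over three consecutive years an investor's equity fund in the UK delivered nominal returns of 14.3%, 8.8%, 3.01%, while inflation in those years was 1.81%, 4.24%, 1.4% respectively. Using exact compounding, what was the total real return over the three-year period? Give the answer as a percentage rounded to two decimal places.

19.04%

Compound the nominal returns: 1.1430 × 1.0880 × 1.0301 = 1.281016.
Compound inflation: 1.0181 × 1.0424 × 1.0140 = 1.076125.
Deflate: 1.281016 / 1.076125 = 1.190397.
Total real return = 1.190397 − 1 → 19.04%.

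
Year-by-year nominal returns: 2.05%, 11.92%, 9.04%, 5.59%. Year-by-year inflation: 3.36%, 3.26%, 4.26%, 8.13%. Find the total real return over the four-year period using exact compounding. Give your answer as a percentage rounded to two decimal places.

Compound the nominal returns: 1.0205 × 1.1192 × 1.0904 × 1.0559 = 1.315011.
Compound inflation: 1.0336 × 1.0326 × 1.0426 × 1.0813 = 1.203230.
Deflate: 1.315011 / 1.203230 = 1.092901.
Total real return = 1.092901 − 1 → 9.29%.

9.29%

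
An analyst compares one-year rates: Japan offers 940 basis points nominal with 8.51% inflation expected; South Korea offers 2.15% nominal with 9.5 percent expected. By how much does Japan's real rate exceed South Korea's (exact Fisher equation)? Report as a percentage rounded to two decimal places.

Japan: (1 + 0.0940)/(1 + 0.0851) − 1 = 0.8202%
South Korea: (1 + 0.0215)/(1 + 0.0950) − 1 = -6.7123%
Differential = 0.8202% − (-6.7123%) = 7.5325% → 7.53%.

7.53%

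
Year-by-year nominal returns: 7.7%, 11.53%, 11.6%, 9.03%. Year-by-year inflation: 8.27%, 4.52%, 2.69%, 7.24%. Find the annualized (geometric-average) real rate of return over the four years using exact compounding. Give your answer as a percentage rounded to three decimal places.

Compound the nominal returns: 1.0770 × 1.1153 × 1.1160 × 1.0903 = 1.46156324.
Compound inflation: 1.0827 × 1.0452 × 1.0269 × 1.0724 = 1.24621363.
Deflate: 1.46156324 / 1.24621363 = 1.17280313.
Annualized real rate = 1.17280313^(1/4) − 1 = 4.0654% → 4.065%.

4.065%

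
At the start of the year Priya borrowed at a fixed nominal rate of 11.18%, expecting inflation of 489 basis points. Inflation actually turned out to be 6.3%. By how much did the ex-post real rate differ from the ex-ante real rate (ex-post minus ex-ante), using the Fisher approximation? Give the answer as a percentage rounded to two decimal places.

Ex-ante: 11.18% − 4.89% = 6.290%
Ex-post: 11.18% − 6.3% = 4.880%
Difference (ex-post − ex-ante) = -1.4100% → -1.41%.

-1.41%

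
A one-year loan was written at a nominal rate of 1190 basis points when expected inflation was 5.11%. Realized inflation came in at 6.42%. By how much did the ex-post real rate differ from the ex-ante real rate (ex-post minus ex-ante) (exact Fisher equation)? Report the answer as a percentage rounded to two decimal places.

Ex-ante: (1 + 0.1190)/(1 + 0.0511) − 1 = 6.4599%
Ex-post: (1 + 0.1190)/(1 + 0.0642) − 1 = 5.1494%
Difference (ex-post − ex-ante) = -1.3105% → -1.31%.

-1.31%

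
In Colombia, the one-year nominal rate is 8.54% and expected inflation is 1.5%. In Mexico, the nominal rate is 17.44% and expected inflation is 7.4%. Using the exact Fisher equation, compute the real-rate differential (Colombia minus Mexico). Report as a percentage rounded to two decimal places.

-2.41%

Colombia: (1 + 0.0854)/(1 + 0.0150) − 1 = 6.9360%
Mexico: (1 + 0.1744)/(1 + 0.0740) − 1 = 9.3482%
Differential = 6.9360% − 9.3482% = -2.4123% → -2.41%.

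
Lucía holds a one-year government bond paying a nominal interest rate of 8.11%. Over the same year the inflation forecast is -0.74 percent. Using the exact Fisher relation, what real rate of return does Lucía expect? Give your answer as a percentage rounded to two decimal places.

By the Fisher relation, 1 + r = (1 + i)/(1 + π).
1 + r = 1.08110 / 0.99260 = 1.089160
r = 1.089160 − 1 = 8.9160%, i.e. 8.92%.

8.92%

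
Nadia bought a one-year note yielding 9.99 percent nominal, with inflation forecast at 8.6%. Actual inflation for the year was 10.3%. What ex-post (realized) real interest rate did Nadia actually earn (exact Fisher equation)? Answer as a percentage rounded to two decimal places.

-0.28%

Ex-post: (1 + 0.0999)/(1 + 0.1030) − 1 = -0.2811%
So the realized real rate is -0.28%.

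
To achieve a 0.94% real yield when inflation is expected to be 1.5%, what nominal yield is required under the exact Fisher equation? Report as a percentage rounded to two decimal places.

(1 + i) = (1 + r)(1 + π) = 1.00940 × 1.01500 = 1.024541
i = 1.024541 − 1, so the required nominal rate is 2.45%.

2.45%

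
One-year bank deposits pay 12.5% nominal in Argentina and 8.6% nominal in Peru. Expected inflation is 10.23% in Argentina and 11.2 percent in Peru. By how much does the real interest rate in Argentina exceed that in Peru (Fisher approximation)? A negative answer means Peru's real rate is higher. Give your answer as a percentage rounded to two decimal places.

Argentina: 12.5% − 10.23% = 2.270%
Peru: 8.6% − 11.2% = -2.600%
Differential = 4.870% → 4.87%.

4.87%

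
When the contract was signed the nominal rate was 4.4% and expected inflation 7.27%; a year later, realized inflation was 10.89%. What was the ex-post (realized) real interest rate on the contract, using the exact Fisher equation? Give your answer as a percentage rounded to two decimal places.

Ex-post: (1 + 0.0440)/(1 + 0.1089) − 1 = -5.8526%
So the realized real rate is -5.85%.

-5.85%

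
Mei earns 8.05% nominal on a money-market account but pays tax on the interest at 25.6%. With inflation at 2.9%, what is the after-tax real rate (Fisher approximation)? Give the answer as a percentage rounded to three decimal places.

After-tax nominal return = 8.05% × (1 − 0.256) = 5.9892%.
r ≈ 5.9892% − 2.9% → 3.089%.

3.089%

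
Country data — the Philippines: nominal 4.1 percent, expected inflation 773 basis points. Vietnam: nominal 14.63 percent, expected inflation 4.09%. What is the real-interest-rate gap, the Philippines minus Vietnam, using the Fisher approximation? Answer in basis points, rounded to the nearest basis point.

The Philippines: 4.1% − 7.73% = -3.630%
Vietnam: 14.63% − 4.09% = 10.540%
Differential = -14.170% → -1417 basis points.

-1417 basis points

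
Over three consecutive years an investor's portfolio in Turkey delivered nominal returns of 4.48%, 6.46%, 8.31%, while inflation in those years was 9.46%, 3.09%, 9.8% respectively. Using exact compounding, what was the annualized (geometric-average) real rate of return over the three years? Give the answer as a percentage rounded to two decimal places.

-0.93%

Compound the nominal returns: 1.0448 × 1.0646 × 1.0831 = 1.20472572.
Compound inflation: 1.0946 × 1.0309 × 1.0980 = 1.23900861.
Deflate: 1.20472572 / 1.23900861 = 0.97233039.
Annualized real rate = 0.97233039^(1/3) − 1 = -0.9310% → -0.93%.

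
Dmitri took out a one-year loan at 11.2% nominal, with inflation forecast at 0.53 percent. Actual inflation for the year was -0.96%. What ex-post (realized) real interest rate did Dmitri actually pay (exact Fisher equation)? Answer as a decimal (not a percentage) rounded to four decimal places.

Ex-post: (1 + 0.1120)/(1 − 0.0096) − 1 = 12.2779%
So the realized real rate is 0.1228.

0.1228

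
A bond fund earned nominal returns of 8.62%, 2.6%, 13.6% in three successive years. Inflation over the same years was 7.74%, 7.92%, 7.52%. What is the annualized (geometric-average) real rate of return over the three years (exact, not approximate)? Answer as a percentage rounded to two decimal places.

0.42%

Nominal growth factor = 1.0862 × 1.0260 × 1.1360 = 1.26600520
Price-level growth factor = 1.0774 × 1.0792 × 1.0752 = 1.25016738
Real growth factor = 1.26600520 / 1.25016738 = 1.01266856
Annualized real rate = 1.01266856^(1/3) − 1 = 0.4205% → 0.42%.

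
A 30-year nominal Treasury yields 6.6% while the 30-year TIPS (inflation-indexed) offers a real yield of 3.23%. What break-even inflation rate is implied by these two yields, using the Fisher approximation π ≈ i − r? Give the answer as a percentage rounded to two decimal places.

3.37%

π ≈ i − r = 6.6% − 3.23% → 3.37%.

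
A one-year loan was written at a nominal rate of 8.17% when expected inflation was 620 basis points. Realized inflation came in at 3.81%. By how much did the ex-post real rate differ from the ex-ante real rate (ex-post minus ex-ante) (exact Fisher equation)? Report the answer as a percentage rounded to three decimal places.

2.345%

Ex-ante: (1 + 0.0817)/(1 + 0.0620) − 1 = 1.8550%
Ex-post: (1 + 0.0817)/(1 + 0.0381) − 1 = 4.2000%
Difference (ex-post − ex-ante) = 2.3450% → 2.345%.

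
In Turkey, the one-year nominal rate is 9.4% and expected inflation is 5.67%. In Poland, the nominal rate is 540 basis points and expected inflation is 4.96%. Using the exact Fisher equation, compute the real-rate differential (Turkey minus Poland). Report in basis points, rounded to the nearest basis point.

311 basis points

Turkey: (1 + 0.0940)/(1 + 0.0567) − 1 = 3.5299%
Poland: (1 + 0.0540)/(1 + 0.0496) − 1 = 0.4192%
Differential = 3.5299% − 0.4192% = 3.1106% → 311 basis points.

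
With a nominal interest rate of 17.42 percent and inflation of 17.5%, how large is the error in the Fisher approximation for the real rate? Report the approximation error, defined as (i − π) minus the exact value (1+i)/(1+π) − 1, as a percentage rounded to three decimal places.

-0.012%

Approximate: r ≈ 17.420% − 17.500% = -0.0800%
Exact: (1 + 0.1742)/(1 + 0.1750) − 1 = -0.0681%
Error = -0.0800% − (-0.0681%) = -0.0119% → -0.012%.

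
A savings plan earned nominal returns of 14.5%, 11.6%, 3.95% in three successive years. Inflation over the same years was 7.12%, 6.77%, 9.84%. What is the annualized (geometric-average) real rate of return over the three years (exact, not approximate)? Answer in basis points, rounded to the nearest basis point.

Compound the nominal returns: 1.1450 × 1.1160 × 1.0395 = 1.32829389.
Compound inflation: 1.0712 × 1.0677 × 1.0984 = 1.25626231.
Deflate: 1.32829389 / 1.25626231 = 1.05733801.
Annualized real rate = 1.05733801^(1/3) − 1 = 1.8759% → 188 basis points.

188 basis points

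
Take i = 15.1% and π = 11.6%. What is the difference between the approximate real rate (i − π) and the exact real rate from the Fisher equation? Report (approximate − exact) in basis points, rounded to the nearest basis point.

36 basis points

Approximate: r ≈ 15.100% − 11.600% = 3.5000%
Exact: (1 + 0.1510)/(1 + 0.1160) − 1 = 3.1362%
Error = 3.5000% − 3.1362% = 0.3638% → 36 basis points.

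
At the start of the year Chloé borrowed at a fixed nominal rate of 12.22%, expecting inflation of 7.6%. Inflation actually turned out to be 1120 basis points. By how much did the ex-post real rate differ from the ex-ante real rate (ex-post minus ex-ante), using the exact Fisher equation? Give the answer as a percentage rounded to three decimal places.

Ex-ante: (1 + 0.1222)/(1 + 0.0760) − 1 = 4.2937%
Ex-post: (1 + 0.1222)/(1 + 0.1120) − 1 = 0.9173%
Difference (ex-post − ex-ante) = -3.3764% → -3.376%.

-3.376%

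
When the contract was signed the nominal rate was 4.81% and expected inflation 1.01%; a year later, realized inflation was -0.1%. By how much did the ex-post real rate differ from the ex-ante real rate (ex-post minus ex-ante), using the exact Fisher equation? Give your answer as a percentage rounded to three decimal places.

Ex-ante: (1 + 0.0481)/(1 + 0.0101) − 1 = 3.7620%
Ex-post: (1 + 0.0481)/(1 − 0.0010) − 1 = 4.9149%
Difference (ex-post − ex-ante) = 1.1529% → 1.153%.

1.153%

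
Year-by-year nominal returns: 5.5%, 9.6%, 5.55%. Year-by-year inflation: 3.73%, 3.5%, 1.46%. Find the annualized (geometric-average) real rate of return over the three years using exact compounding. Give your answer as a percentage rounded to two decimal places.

3.86%

Nominal growth factor = 1.0550 × 1.0960 × 1.0555 = 1.22045354
Price-level growth factor = 1.0373 × 1.0350 × 1.0146 = 1.08928014
Real growth factor = 1.22045354 / 1.08928014 = 1.12042210
Annualized real rate = 1.12042210^(1/3) − 1 = 3.8629% → 3.86%.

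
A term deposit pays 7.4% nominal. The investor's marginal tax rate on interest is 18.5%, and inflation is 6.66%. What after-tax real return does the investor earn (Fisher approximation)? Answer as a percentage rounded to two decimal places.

After-tax nominal return = 7.4% × (1 − 0.185) = 6.0310%.
r ≈ 6.0310% − 6.66% → -0.63%.

-0.63%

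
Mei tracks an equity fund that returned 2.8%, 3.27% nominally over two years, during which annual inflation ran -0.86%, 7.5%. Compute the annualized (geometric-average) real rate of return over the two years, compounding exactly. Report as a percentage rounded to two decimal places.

Compound the nominal returns: 1.0280 × 1.0327 = 1.06161560.
Compound inflation: 0.9914 × 1.0750 = 1.06575500.
Deflate: 1.06161560 / 1.06575500 = 0.99611599.
Annualized real rate = 0.99611599^(1/2) − 1 = -0.1944% → -0.19%.

-0.19%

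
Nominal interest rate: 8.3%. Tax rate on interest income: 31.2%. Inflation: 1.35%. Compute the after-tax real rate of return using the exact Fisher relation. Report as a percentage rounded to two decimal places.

After-tax nominal return = 8.3% × (1 − 0.312) = 5.7104%.
1 + r = 1.057104 / 1.01350 = 1.043023
After-tax real rate = 1.043023 − 1 → 4.30%.

4.30%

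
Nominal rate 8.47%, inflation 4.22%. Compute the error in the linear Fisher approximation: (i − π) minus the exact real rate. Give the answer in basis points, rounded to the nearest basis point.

17 basis points

Approximate: r ≈ 8.470% − 4.220% = 4.2500%
Exact: (1 + 0.0847)/(1 + 0.0422) − 1 = 4.0779%
Error = 4.2500% − 4.0779% = 0.1721% → 17 basis points.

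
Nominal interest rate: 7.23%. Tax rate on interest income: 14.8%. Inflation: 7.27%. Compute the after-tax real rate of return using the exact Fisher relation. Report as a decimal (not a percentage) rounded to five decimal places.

-0.01035

After-tax nominal return = 7.23% × (1 − 0.148) = 6.15996%.
1 + r = 1.0615996 / 1.07270 = 0.989652
After-tax real rate = 0.989652 − 1 → -0.01035.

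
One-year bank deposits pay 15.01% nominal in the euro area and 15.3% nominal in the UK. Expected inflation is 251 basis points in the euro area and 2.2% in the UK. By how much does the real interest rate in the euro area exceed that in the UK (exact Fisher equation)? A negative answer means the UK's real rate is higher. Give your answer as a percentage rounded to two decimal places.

The euro area: (1 + 0.1501)/(1 + 0.0251) − 1 = 12.1939%
The UK: (1 + 0.1530)/(1 + 0.0220) − 1 = 12.8180%
Differential = 12.1939% − 12.8180% = -0.6241% → -0.62%.

-0.62%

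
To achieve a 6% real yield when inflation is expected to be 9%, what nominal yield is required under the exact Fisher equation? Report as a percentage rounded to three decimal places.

15.540%

(1 + i) = (1 + r)(1 + π) = 1.06000 × 1.09000 = 1.15540
i = 1.15540 − 1, so the required nominal rate is 15.540%.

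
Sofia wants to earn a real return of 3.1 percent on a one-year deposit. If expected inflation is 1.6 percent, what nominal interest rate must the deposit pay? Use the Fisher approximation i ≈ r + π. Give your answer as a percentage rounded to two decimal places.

4.70%

i ≈ r + π = 3.1% + 1.6% = 4.70%.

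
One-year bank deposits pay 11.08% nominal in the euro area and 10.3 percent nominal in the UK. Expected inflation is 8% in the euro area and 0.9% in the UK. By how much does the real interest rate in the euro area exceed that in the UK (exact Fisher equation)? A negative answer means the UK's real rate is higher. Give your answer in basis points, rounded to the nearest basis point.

The euro area: (1 + 0.1108)/(1 + 0.0800) − 1 = 2.8519%
The UK: (1 + 0.1030)/(1 + 0.0090) − 1 = 9.3162%
Differential = 2.8519% − 9.3162% = -6.4643% → -646 basis points.

-646 basis points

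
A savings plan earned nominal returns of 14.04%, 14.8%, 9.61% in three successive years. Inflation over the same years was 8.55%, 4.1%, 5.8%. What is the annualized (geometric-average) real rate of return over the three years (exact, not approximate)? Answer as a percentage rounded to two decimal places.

6.27%

Compound the nominal returns: 1.1404 × 1.1480 × 1.0961 = 1.43499132.
Compound inflation: 1.0855 × 1.0410 × 1.0580 = 1.19554582.
Deflate: 1.43499132 / 1.19554582 = 1.20028133.
Annualized real rate = 1.20028133^(1/3) − 1 = 6.2742% → 6.27%.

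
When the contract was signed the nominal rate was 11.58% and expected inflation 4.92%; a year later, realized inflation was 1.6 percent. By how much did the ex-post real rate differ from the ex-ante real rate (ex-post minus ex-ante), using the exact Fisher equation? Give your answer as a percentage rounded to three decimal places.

Ex-ante: (1 + 0.1158)/(1 + 0.0492) − 1 = 6.3477%
Ex-post: (1 + 0.1158)/(1 + 0.0160) − 1 = 9.8228%
Difference (ex-post − ex-ante) = 3.4751% → 3.475%.

3.475%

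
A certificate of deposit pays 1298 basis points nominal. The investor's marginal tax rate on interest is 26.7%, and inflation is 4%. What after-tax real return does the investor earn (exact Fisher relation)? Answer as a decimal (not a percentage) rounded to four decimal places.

After-tax nominal return = 12.98% × (1 − 0.267) = 9.51434%.
1 + r = 1.0951434 / 1.04000 = 1.053023
After-tax real rate = 1.053023 − 1 → 0.0530.

0.0530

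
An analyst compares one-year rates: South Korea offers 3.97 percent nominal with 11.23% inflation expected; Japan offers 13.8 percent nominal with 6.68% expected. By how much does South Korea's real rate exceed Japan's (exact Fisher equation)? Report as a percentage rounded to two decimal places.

-13.20%

South Korea: (1 + 0.0397)/(1 + 0.1123) − 1 = -6.5270%
Japan: (1 + 0.1380)/(1 + 0.0668) − 1 = 6.6742%
Differential = -6.5270% − 6.6742% = -13.2012% → -13.20%.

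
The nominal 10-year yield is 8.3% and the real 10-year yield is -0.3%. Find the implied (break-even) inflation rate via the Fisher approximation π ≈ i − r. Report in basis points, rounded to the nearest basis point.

860 basis points

π ≈ i − r = 8.3% − (-0.3%) → 860 basis points.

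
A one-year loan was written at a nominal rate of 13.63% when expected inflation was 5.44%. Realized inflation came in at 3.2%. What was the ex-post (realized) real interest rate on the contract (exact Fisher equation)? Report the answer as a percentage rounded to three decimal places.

10.107%

Ex-post: (1 + 0.1363)/(1 + 0.0320) − 1 = 10.1066%
So the realized real rate is 10.107%.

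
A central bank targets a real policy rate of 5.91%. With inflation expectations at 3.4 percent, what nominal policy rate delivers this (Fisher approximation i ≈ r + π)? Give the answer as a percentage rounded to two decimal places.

9.31%

i ≈ r + π = 5.91% + 3.4% = 9.31%.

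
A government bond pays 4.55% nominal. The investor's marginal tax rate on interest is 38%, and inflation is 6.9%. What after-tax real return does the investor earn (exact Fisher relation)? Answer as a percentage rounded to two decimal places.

After-tax nominal return = 4.55% × (1 − 0.38) = 2.8210%.
1 + r = 1.02821 / 1.06900 = 0.961843
After-tax real rate = 0.961843 − 1 → -3.82%.

-3.82%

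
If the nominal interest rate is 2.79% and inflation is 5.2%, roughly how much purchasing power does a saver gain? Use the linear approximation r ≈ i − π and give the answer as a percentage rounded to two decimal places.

r ≈ i − π = 2.79% − 5.2% = -2.41%.

-2.41%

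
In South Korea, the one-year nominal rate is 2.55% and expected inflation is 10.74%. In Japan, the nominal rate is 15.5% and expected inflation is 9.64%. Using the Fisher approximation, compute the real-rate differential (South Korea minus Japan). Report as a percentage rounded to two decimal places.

-14.05%

South Korea: 2.55% − 10.74% = -8.190%
Japan: 15.5% − 9.64% = 5.860%
Differential = -14.050% → -14.05%.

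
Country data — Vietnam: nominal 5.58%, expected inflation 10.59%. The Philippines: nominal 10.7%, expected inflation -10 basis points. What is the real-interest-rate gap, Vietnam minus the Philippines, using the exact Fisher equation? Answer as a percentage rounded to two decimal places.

-15.34%

Vietnam: (1 + 0.0558)/(1 + 0.1059) − 1 = -4.5302%
The Philippines: (1 + 0.1070)/(1 − 0.0010) − 1 = 10.8108%
Differential = -4.5302% − 10.8108% = -15.3411% → -15.34%.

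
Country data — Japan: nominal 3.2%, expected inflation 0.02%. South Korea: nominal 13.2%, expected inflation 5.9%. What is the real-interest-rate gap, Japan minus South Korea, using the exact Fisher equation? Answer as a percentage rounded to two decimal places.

Japan: (1 + 0.0320)/(1 + 0.0002) − 1 = 3.1794%
South Korea: (1 + 0.1320)/(1 + 0.0590) − 1 = 6.8933%
Differential = 3.1794% − 6.8933% = -3.7139% → -3.71%.

-3.71%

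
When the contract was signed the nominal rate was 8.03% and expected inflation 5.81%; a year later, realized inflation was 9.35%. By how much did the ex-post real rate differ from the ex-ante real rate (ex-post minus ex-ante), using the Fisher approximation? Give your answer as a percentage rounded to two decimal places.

-3.54%

Ex-ante: 8.03% − 5.81% = 2.220%
Ex-post: 8.03% − 9.35% = -1.320%
Difference (ex-post − ex-ante) = -3.5400% → -3.54%.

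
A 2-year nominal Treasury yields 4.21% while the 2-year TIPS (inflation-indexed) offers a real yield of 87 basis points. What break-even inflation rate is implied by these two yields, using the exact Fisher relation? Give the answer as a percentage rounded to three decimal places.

(1 + π) = (1 + i)/(1 + r) = 1.04210 / 1.00870 = 1.033112
Break-even inflation = 1.033112 − 1 → 3.311%.

3.311%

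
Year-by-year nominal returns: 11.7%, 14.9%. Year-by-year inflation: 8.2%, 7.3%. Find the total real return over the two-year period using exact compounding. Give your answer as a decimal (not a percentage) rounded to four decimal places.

0.1055

Nominal growth factor = 1.1170 × 1.1490 = 1.283433
Price-level growth factor = 1.0820 × 1.0730 = 1.160986
Real growth factor = 1.283433 / 1.160986 = 1.105468
Total real return = 1.105468 − 1 → 0.1055.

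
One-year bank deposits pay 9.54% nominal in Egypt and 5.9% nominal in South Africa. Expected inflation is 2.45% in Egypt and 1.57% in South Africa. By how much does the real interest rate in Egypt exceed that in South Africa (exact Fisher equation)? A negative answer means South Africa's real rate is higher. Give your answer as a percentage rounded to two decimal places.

Egypt: (1 + 0.0954)/(1 + 0.0245) − 1 = 6.9204%
South Africa: (1 + 0.0590)/(1 + 0.0157) − 1 = 4.2631%
Differential = 6.9204% − 4.2631% = 2.6574% → 2.66%.

2.66%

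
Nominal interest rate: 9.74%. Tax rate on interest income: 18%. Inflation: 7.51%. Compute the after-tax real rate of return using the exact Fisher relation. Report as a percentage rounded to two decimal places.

0.44%

After-tax nominal return = 9.74% × (1 − 0.18) = 7.9868%.
1 + r = 1.079868 / 1.07510 = 1.004435
After-tax real rate = 1.004435 − 1 → 0.44%.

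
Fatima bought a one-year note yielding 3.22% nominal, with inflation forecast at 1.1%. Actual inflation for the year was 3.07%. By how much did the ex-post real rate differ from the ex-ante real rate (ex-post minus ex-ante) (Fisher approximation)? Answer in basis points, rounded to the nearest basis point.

Ex-ante: 3.22% − 1.1% = 2.120%
Ex-post: 3.22% − 3.07% = 0.150%
Difference (ex-post − ex-ante) = -1.9700% → -197 basis points.

-197 basis points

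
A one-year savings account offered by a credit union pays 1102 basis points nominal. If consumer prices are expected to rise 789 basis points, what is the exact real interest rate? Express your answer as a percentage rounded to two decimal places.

By the Fisher equation, 1 + r = (1 + i)/(1 + π).
1 + r = 1.11020 / 1.07890 = 1.029011
r = 1.029011 − 1 = 2.9011%, i.e. 2.90%.

2.90%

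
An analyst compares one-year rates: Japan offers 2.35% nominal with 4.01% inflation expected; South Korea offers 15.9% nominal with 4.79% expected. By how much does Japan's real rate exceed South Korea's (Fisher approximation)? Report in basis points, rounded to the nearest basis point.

-1277 basis points

Japan: 2.35% − 4.01% = -1.660%
South Korea: 15.9% − 4.79% = 11.110%
Differential = -12.770% → -1277 basis points.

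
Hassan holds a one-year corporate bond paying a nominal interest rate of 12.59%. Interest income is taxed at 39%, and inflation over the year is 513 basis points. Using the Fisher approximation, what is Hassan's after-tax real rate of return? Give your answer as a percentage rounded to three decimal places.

After-tax nominal return = 12.59% × (1 − 0.39) = 7.6799%.
r ≈ 7.6799% − 5.13% → 2.550%.

2.550%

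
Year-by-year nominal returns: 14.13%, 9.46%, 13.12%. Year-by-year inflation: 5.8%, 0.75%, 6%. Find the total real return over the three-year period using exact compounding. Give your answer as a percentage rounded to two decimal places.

25.07%

Compound the nominal returns: 1.1413 × 1.0946 × 1.1312 = 1.413171.
Compound inflation: 1.0580 × 1.0075 × 1.0600 = 1.129891.
Deflate: 1.413171 / 1.129891 = 1.250714.
Total real return = 1.250714 − 1 → 25.07%.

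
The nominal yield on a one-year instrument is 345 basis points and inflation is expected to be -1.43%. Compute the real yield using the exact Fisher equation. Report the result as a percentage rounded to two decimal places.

4.95%

1 + r = 1.03450 / 0.98570 = 1.049508
r = 1.049508 − 1 = 4.9508%, i.e. 4.95%.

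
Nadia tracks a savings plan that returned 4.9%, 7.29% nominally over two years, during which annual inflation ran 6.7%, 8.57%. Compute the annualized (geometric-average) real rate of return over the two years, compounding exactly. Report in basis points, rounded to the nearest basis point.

-143 basis points

Compound the nominal returns: 1.0490 × 1.0729 = 1.12547210.
Compound inflation: 1.0670 × 1.0857 = 1.15844190.
Deflate: 1.12547210 / 1.15844190 = 0.97153953.
Annualized real rate = 0.97153953^(1/2) − 1 = -1.4333% → -143 basis points.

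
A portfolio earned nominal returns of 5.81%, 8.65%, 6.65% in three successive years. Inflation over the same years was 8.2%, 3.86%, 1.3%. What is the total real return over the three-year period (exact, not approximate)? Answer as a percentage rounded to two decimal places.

7.70%

Compound the nominal returns: 1.0581 × 1.0865 × 1.0665 = 1.226076.
Compound inflation: 1.0820 × 1.0386 × 1.0130 = 1.138374.
Deflate: 1.226076 / 1.138374 = 1.077041.
Total real return = 1.077041 − 1 → 7.70%.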